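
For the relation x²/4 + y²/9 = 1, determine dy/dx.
Take d/dx of both sides. Since y is implicitly a function of x, the chain rule attaches a y' = dy/dx factor whenever we differentiate through y.

Set F(x, y) = (left side) − (right side), so the curve is F = 0. Differentiating each term of F:
  d/dx[x^2/4] = x/2
  d/dx[y^2/9] = 2y·y'/9
  d/dx[-1] = 0

Collecting, the y'-free part is the partial derivative in x and the y' coefficient is the partial derivative in y:
  ∂F/∂x = x/2
  ∂F/∂y = 2y/9

so d/dx[F(x, y(x))] = ∂F/∂x + (∂F/∂y)·y' = 0. Rearranging,
  dy/dx = -(∂F/∂x)/(∂F/∂y) = -(x/2)/(2y/9) = -9x/(4y)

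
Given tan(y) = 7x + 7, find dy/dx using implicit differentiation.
Take d/dx of both sides. Since y is implicitly a function of x, the chain rule attaches a y' = dy/dx factor whenever we differentiate through y.

Set F(x, y) = (left side) − (right side), so the curve is F = 0. Differentiating each term of F:
  d/dx[-7x] = -7
  d/dx[tan(y)] = y'(tan(y)^2 + 1)
  d/dx[-7] = 0

Collecting, the y'-free part is the partial derivative in x and the y' coefficient is the partial derivative in y:
  ∂F/∂x = -7
  ∂F/∂y = tan(y)^2 + 1

so d/dx[F(x, y(x))] = ∂F/∂x + (∂F/∂y)·y' = 0. Rearranging,
  dy/dx = -(∂F/∂x)/(∂F/∂y) = -(-7)/(tan(y)^2 + 1) = 7cos(y)^2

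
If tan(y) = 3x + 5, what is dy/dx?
Apply d/dx to both sides, remembering that y depends on x. Each occurrence of y therefore brings in a y' = dy/dx via the chain rule.

With F(x, y) equal to the left-hand side minus the right, differentiate F term by term:
  d/dx[-3x] = -3
  d/dx[tan(y)] = y'(tan(y)^2 + 1)
  d/dx[-5] = 0
Adding these up, d/dx[F] = 0 becomes
  (-3) + (tan(y)^2 + 1)·y' = 0,
so isolating y',
  dy/dx = -(-3)/(tan(y)^2 + 1) = 3cos(y)^2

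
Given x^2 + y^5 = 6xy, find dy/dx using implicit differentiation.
Differentiate both sides with respect to x, treating y as y(x). By the chain rule, any term containing y contributes a factor of y' = dy/dx when we differentiate it.

Move every term to one side and write the relation as F(x, y) = 0. Term by term,
  d/dx[x^2] = 2x
  d/dx[-6xy] = -6x·y' - 6y
  d/dx[y^5] = 5y^4·y'

The pieces without y' make up ∂F/∂x and the coefficient of y' is ∂F/∂y:
  ∂F/∂x = 2x - 6y,
  ∂F/∂y = -6x + 5y^4.

Since d/dx[F] = ∂F/∂x + (∂F/∂y)·y' = 0, solve for y':
  (∂F/∂y)·y' = -∂F/∂x
  dy/dx = -(∂F/∂x)/(∂F/∂y) = -(2x - 6y)/(-6x + 5y^4) = 2(x - 3y)/(6x - 5y^4)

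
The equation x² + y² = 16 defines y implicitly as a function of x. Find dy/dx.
Differentiate both sides with respect to x, treating y as y(x). By the chain rule, any term containing y contributes a factor of y' = dy/dx when we differentiate it.

Move every term to one side and write the relation as F(x, y) = 0. Term by term,
  d/dx[x^2] = 2x
  d/dx[y^2] = 2y·y'
  d/dx[-16] = 0

The pieces without y' make up ∂F/∂x and the coefficient of y' is ∂F/∂y:
  ∂F/∂x = 2x,
  ∂F/∂y = 2y.

Since d/dx[F] = ∂F/∂x + (∂F/∂y)·y' = 0, solve for y':
  (∂F/∂y)·y' = -∂F/∂x
  dy/dx = -(∂F/∂x)/(∂F/∂y) = -(2x)/(2y) = -x/y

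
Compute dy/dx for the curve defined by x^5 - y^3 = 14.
Apply d/dx to both sides, remembering that y depends on x. Each occurrence of y therefore brings in a y' = dy/dx via the chain rule.

With F(x, y) equal to the left-hand side minus the right, differentiate F term by term:
  d/dx[x^5] = 5x^4
  d/dx[-y^3] = -3y^2·y'
  d/dx[-14] = 0
Adding these up, d/dx[F] = 0 becomes
  (5x^4) + (-3y^2)·y' = 0,
so isolating y',
  dy/dx = -(5x^4)/(-3y^2) = 5x^4/(3y^2)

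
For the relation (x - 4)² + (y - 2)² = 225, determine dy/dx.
Differentiate both sides with respect to x, treating y as y(x). By the chain rule, any term containing y contributes a factor of y' = dy/dx when we differentiate it.

Move every term to one side and write the relation as F(x, y) = 0. Term by term,
  d/dx[(x - 4)^2] = 2x - 8
  d/dx[(y - 2)^2] = 2·y'(y - 2)
  d/dx[-225] = 0

The pieces without y' make up ∂F/∂x and the coefficient of y' is ∂F/∂y:
  ∂F/∂x = 2x - 8,
  ∂F/∂y = 2y - 4.

Since d/dx[F] = ∂F/∂x + (∂F/∂y)·y' = 0, solve for y':
  (∂F/∂y)·y' = -∂F/∂x
  dy/dx = -(∂F/∂x)/(∂F/∂y) = -(2x - 8)/(2y - 4) = (4 - x)/(y - 2)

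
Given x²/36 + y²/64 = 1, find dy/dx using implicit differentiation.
Differentiate the relation implicitly: treat y = y(x) and apply the chain rule, so every y-derivative picks up a y' = dy/dx factor.

With everything moved to the left-hand side, differentiate term by term:
  d/dx[x^2/36] = x/18
  d/dx[y^2/64] = y·y'/32
  d/dx[-1] = 0

Separating the contributions that come from x directly and those that come through y:
  without y':      x/18
  multiplying y':  y/32

so (x/18) + (y/32)·y' = 0, and therefore
  dy/dx = -(x/18)/(y/32) = -16x/(9y)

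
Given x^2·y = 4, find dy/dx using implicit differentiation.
Differentiate both sides with respect to x, treating y as y(x). By the chain rule, any term containing y contributes a factor of y' = dy/dx when we differentiate it.

Move every term to one side and write the relation as F(x, y) = 0. Term by term,
  d/dx[x^2y] = x^2·y' + 2xy
  d/dx[-4] = 0

The pieces without y' make up ∂F/∂x and the coefficient of y' is ∂F/∂y:
  ∂F/∂x = 2xy,
  ∂F/∂y = x^2.

Since d/dx[F] = ∂F/∂x + (∂F/∂y)·y' = 0, solve for y':
  (∂F/∂y)·y' = -∂F/∂x
  dy/dx = -(∂F/∂x)/(∂F/∂y) = -(2xy)/(x^2) = -2y/x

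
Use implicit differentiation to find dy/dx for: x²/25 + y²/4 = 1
Apply d/dx to both sides, remembering that y depends on x. Each occurrence of y therefore brings in a y' = dy/dx via the chain rule.

With F(x, y) equal to the left-hand side minus the right, differentiate F term by term:
  d/dx[x^2/25] = 2x/25
  d/dx[y^2/4] = y·y'/2
  d/dx[-1] = 0
Adding these up, d/dx[F] = 0 becomes
  (2x/25) + (y/2)·y' = 0,
so isolating y',
  dy/dx = -(2x/25)/(y/2) = -4x/(25y)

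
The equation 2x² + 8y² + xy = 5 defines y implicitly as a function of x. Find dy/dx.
Differentiate both sides with respect to x, treating y as y(x). By the chain rule, any term containing y contributes a factor of y' = dy/dx when we differentiate it.

Move every term to one side and write the relation as F(x, y) = 0. Term by term,
  d/dx[2x^2] = 4x
  d/dx[xy] = x·y' + y
  d/dx[8y^2] = 16y·y'
  d/dx[-5] = 0

The pieces without y' make up ∂F/∂x and the coefficient of y' is ∂F/∂y:
  ∂F/∂x = 4x + y,
  ∂F/∂y = x + 16y.

Since d/dx[F] = ∂F/∂x + (∂F/∂y)·y' = 0, solve for y':
  (∂F/∂y)·y' = -∂F/∂x
  dy/dx = -(∂F/∂x)/(∂F/∂y) = -(4x + y)/(x + 16y) = (-4x - y)/(x + 16y)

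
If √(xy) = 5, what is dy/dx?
Differentiate both sides with respect to x, treating y as y(x). By the chain rule, any term containing y contributes a factor of y' = dy/dx when we differentiate it.

Move every term to one side and write the relation as F(x, y) = 0. Term by term,
  d/dx[√(xy)] = √(xy)(x·y'/2 + y/2)/(xy)
  d/dx[-5] = 0

The pieces without y' make up ∂F/∂x and the coefficient of y' is ∂F/∂y:
  ∂F/∂x = √(xy)/(2x),
  ∂F/∂y = √(xy)/(2y).

Since d/dx[F] = ∂F/∂x + (∂F/∂y)·y' = 0, solve for y':
  (∂F/∂y)·y' = -∂F/∂x
  dy/dx = -(∂F/∂x)/(∂F/∂y) = -(√(xy)/(2x))/(√(xy)/(2y)) = -y/x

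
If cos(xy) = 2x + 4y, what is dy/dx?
Differentiate both sides with respect to x, treating y as y(x). By the chain rule, any term containing y contributes a factor of y' = dy/dx when we differentiate it.

Move every term to one side and write the relation as F(x, y) = 0. Term by term,
  d/dx[-2x] = -2
  d/dx[-4y] = -4·y'
  d/dx[cos(xy)] = -(x·y' + y)·sin(xy)

The pieces without y' make up ∂F/∂x and the coefficient of y' is ∂F/∂y:
  ∂F/∂x = -y·sin(xy) - 2,
  ∂F/∂y = -x·sin(xy) - 4.

Since d/dx[F] = ∂F/∂x + (∂F/∂y)·y' = 0, solve for y':
  (∂F/∂y)·y' = -∂F/∂x
  dy/dx = -(∂F/∂x)/(∂F/∂y) = -(-y·sin(xy) - 2)/(-x·sin(xy) - 4) = -(y·sin(xy) + 2)/(x·sin(xy) + 4)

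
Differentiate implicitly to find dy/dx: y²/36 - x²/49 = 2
Take d/dx of both sides. Since y is implicitly a function of x, the chain rule attaches a y' = dy/dx factor whenever we differentiate through y.

Set F(x, y) = (left side) − (right side), so the curve is F = 0. Differentiating each term of F:
  d/dx[-x^2/49] = -2x/49
  d/dx[y^2/36] = y·y'/18
  d/dx[-2] = 0

Collecting, the y'-free part is the partial derivative in x and the y' coefficient is the partial derivative in y:
  ∂F/∂x = -2x/49
  ∂F/∂y = y/18

so d/dx[F(x, y(x))] = ∂F/∂x + (∂F/∂y)·y' = 0. Rearranging,
  dy/dx = -(∂F/∂x)/(∂F/∂y) = -(-2x/49)/(y/18) = 36x/(49y)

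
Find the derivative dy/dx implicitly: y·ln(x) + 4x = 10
Apply d/dx to both sides, remembering that y depends on x. Each occurrence of y therefore brings in a y' = dy/dx via the chain rule.

With F(x, y) equal to the left-hand side minus the right, differentiate F term by term:
  d/dx[4x] = 4
  d/dx[y·ln(x)] = y'·ln(x) + y/x
  d/dx[-10] = 0
Adding these up, d/dx[F] = 0 becomes
  (4 + y/x) + (ln(x))·y' = 0,
so isolating y',
  dy/dx = -(4 + y/x)/(ln(x))
        = -((4x + y)/x)/(ln(x)) = (-4x - y)/(x·ln(x))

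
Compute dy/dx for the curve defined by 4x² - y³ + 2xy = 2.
Differentiate both sides with respect to x, treating y as y(x). By the chain rule, any term containing y contributes a factor of y' = dy/dx when we differentiate it.

Move every term to one side and write the relation as F(x, y) = 0. Term by term,
  d/dx[4x^2] = 8x
  d/dx[2xy] = 2x·y' + 2y
  d/dx[-y^3] = -3y^2·y'
  d/dx[-2] = 0

The pieces without y' make up ∂F/∂x and the coefficient of y' is ∂F/∂y:
  ∂F/∂x = 8x + 2y,
  ∂F/∂y = 2x - 3y^2.

Since d/dx[F] = ∂F/∂x + (∂F/∂y)·y' = 0, solve for y':
  (∂F/∂y)·y' = -∂F/∂x
  dy/dx = -(∂F/∂x)/(∂F/∂y) = -(8x + 2y)/(2x - 3y^2) = 2(-4x - y)/(2x - 3y^2)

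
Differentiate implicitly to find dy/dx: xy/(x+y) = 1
Differentiate both sides with respect to x, treating y as y(x). By the chain rule, any term containing y contributes a factor of y' = dy/dx when we differentiate it.

Move every term to one side and write the relation as F(x, y) = 0. Term by term,
  d/dx[xy/(x + y)] = xy(-y' - 1)/(x + y)^2 + x·y'/(x + y) + y/(x + y)
  d/dx[-1] = 0

The pieces without y' make up ∂F/∂x and the coefficient of y' is ∂F/∂y:
  ∂F/∂x = -xy/(x + y)^2 + y/(x + y),
  ∂F/∂y = -xy/(x + y)^2 + x/(x + y).

Since d/dx[F] = ∂F/∂x + (∂F/∂y)·y' = 0, solve for y':
  (∂F/∂y)·y' = -∂F/∂x
  dy/dx = -(∂F/∂x)/(∂F/∂y) = -(-xy/(x + y)^2 + y/(x + y))/(-xy/(x + y)^2 + x/(x + y))
        = -(y^2/(x + y)^2)/(x^2/(x + y)^2) = -y^2/x^2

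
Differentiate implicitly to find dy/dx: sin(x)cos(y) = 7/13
Differentiate both sides with respect to x, treating y as y(x). By the chain rule, any term containing y contributes a factor of y' = dy/dx when we differentiate it.

Move every term to one side and write the relation as F(x, y) = 0. Term by term,
  d/dx[sin(x)·cos(y)] = -y'·sin(x)·sin(y) + cos(x)·cos(y)
  d/dx[-7/13] = 0

The pieces without y' make up ∂F/∂x and the coefficient of y' is ∂F/∂y:
  ∂F/∂x = cos(x)·cos(y),
  ∂F/∂y = -sin(x)·sin(y).

Since d/dx[F] = ∂F/∂x + (∂F/∂y)·y' = 0, solve for y':
  (∂F/∂y)·y' = -∂F/∂x
  dy/dx = -(∂F/∂x)/(∂F/∂y) = -(cos(x)·cos(y))/(-sin(x)·sin(y)) = 1/(tan(x)·tan(y))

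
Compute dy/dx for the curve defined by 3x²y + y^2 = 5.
Differentiate the relation implicitly: treat y = y(x) and apply the chain rule, so every y-derivative picks up a y' = dy/dx factor.

With everything moved to the left-hand side, differentiate term by term:
  d/dx[3x^2y] = 3x^2·y' + 6xy
  d/dx[y^2] = 2y·y'
  d/dx[-5] = 0

Separating the contributions that come from x directly and those that come through y:
  without y':      6xy
  multiplying y':  3x^2 + 2y

so (6xy) + (3x^2 + 2y)·y' = 0, and therefore
  dy/dx = -(6xy)/(3x^2 + 2y) = -6xy/(3x^2 + 2y)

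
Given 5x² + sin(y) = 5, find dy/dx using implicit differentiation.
Apply d/dx to both sides, remembering that y depends on x. Each occurrence of y therefore brings in a y' = dy/dx via the chain rule.

With F(x, y) equal to the left-hand side minus the right, differentiate F term by term:
  d/dx[5x^2] = 10x
  d/dx[sin(y)] = y'·cos(y)
  d/dx[-5] = 0
Adding these up, d/dx[F] = 0 becomes
  (10x) + (cos(y))·y' = 0,
so isolating y',
  dy/dx = -(10x)/(cos(y)) = -10x/cos(y)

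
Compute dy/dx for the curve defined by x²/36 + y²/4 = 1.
Take d/dx of both sides. Since y is implicitly a function of x, the chain rule attaches a y' = dy/dx factor whenever we differentiate through y.

Set F(x, y) = (left side) − (right side), so the curve is F = 0. Differentiating each term of F:
  d/dx[x^2/36] = x/18
  d/dx[y^2/4] = y·y'/2
  d/dx[-1] = 0

Collecting, the y'-free part is the partial derivative in x and the y' coefficient is the partial derivative in y:
  ∂F/∂x = x/18
  ∂F/∂y = y/2

so d/dx[F(x, y(x))] = ∂F/∂x + (∂F/∂y)·y' = 0. Rearranging,
  dy/dx = -(∂F/∂x)/(∂F/∂y) = -(x/18)/(y/2) = -x/(9y)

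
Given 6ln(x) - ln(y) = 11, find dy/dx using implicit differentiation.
Apply d/dx to both sides, remembering that y depends on x. Each occurrence of y therefore brings in a y' = dy/dx via the chain rule.

With F(x, y) equal to the left-hand side minus the right, differentiate F term by term:
  d/dx[6ln(x)] = 6/x
  d/dx[-ln(y)] = -y'/y
  d/dx[-11] = 0
Adding these up, d/dx[F] = 0 becomes
  (6/x) + (-1/y)·y' = 0,
so isolating y',
  dy/dx = -(6/x)/(-1/y) = 6y/x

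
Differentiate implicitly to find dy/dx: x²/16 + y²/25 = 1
Take d/dx of both sides. Since y is implicitly a function of x, the chain rule attaches a y' = dy/dx factor whenever we differentiate through y.

Set F(x, y) = (left side) − (right side), so the curve is F = 0. Differentiating each term of F:
  d/dx[x^2/16] = x/8
  d/dx[y^2/25] = 2y·y'/25
  d/dx[-1] = 0

Collecting, the y'-free part is the partial derivative in x and the y' coefficient is the partial derivative in y:
  ∂F/∂x = x/8
  ∂F/∂y = 2y/25

so d/dx[F(x, y(x))] = ∂F/∂x + (∂F/∂y)·y' = 0. Rearranging,
  dy/dx = -(∂F/∂x)/(∂F/∂y) = -(x/8)/(2y/25) = -25x/(16y)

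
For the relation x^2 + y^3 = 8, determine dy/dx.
Apply d/dx to both sides, remembering that y depends on x. Each occurrence of y therefore brings in a y' = dy/dx via the chain rule.

With F(x, y) equal to the left-hand side minus the right, differentiate F term by term:
  d/dx[x^2] = 2x
  d/dx[y^3] = 3y^2·y'
  d/dx[-8] = 0
Adding these up, d/dx[F] = 0 becomes
  (2x) + (3y^2)·y' = 0,
so isolating y',
  dy/dx = -(2x)/(3y^2) = -2x/(3y^2)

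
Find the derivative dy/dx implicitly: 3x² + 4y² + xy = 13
Apply d/dx to both sides, remembering that y depends on x. Each occurrence of y therefore brings in a y' = dy/dx via the chain rule.

With F(x, y) equal to the left-hand side minus the right, differentiate F term by term:
  d/dx[3x^2] = 6x
  d/dx[xy] = x·y' + y
  d/dx[4y^2] = 8y·y'
  d/dx[-13] = 0
Adding these up, d/dx[F] = 0 becomes
  (6x + y) + (x + 8y)·y' = 0,
so isolating y',
  dy/dx = -(6x + y)/(x + 8y) = (-6x - y)/(x + 8y)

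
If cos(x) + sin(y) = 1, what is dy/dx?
Apply d/dx to both sides, remembering that y depends on x. Each occurrence of y therefore brings in a y' = dy/dx via the chain rule.

With F(x, y) equal to the left-hand side minus the right, differentiate F term by term:
  d/dx[sin(y)] = y'·cos(y)
  d/dx[cos(x)] = -sin(x)
  d/dx[-1] = 0
Adding these up, d/dx[F] = 0 becomes
  (-sin(x)) + (cos(y))·y' = 0,
so isolating y',
  dy/dx = -(-sin(x))/(cos(y)) = sin(x)/cos(y)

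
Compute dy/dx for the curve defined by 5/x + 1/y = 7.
Apply d/dx to both sides, remembering that y depends on x. Each occurrence of y therefore brings in a y' = dy/dx via the chain rule.

With F(x, y) equal to the left-hand side minus the right, differentiate F term by term:
  d/dx[1/y] = -y'/y^2
  d/dx[5/x] = -5/x^2
  d/dx[-7] = 0
Adding these up, d/dx[F] = 0 becomes
  (-5/x^2) + (-1/y^2)·y' = 0,
so isolating y',
  dy/dx = -(-5/x^2)/(-1/y^2) = -5y^2/x^2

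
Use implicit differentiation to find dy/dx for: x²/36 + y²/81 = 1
Take d/dx of both sides. Since y is implicitly a function of x, the chain rule attaches a y' = dy/dx factor whenever we differentiate through y.

Set F(x, y) = (left side) − (right side), so the curve is F = 0. Differentiating each term of F:
  d/dx[x^2/36] = x/18
  d/dx[y^2/81] = 2y·y'/81
  d/dx[-1] = 0

Collecting, the y'-free part is the partial derivative in x and the y' coefficient is the partial derivative in y:
  ∂F/∂x = x/18
  ∂F/∂y = 2y/81

so d/dx[F(x, y(x))] = ∂F/∂x + (∂F/∂y)·y' = 0. Rearranging,
  dy/dx = -(∂F/∂x)/(∂F/∂y) = -(x/18)/(2y/81) = -9x/(4y)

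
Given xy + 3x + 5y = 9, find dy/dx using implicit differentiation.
Differentiate the relation implicitly: treat y = y(x) and apply the chain rule, so every y-derivative picks up a y' = dy/dx factor.

With everything moved to the left-hand side, differentiate term by term:
  d/dx[xy] = x·y' + y
  d/dx[3x] = 3
  d/dx[5y] = 5·y'
  d/dx[-9] = 0

Separating the contributions that come from x directly and those that come through y:
  without y':      y + 3
  multiplying y':  x + 5

so (y + 3) + (x + 5)·y' = 0, and therefore
  dy/dx = -(y + 3)/(x + 5) = (-y - 3)/(x + 5)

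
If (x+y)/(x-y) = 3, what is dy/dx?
Apply d/dx to both sides, remembering that y depends on x. Each occurrence of y therefore brings in a y' = dy/dx via the chain rule.

With F(x, y) equal to the left-hand side minus the right, differentiate F term by term:
  d/dx[(x + y)/(x - y)] = (y' + 1)/(x - y) + (x + y)(y' - 1)/(x - y)^2
  d/dx[-3] = 0
Adding these up, d/dx[F] = 0 becomes
  (1/(x - y) - (x + y)/(x - y)^2) + (1/(x - y) + (x + y)/(x - y)^2)·y' = 0,
so isolating y',
  dy/dx = -(1/(x - y) - (x + y)/(x - y)^2)/(1/(x - y) + (x + y)/(x - y)^2)
        = -(-2y/(x - y)^2)/(2x/(x - y)^2) = y/x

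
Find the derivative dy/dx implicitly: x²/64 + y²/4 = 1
Take d/dx of both sides. Since y is implicitly a function of x, the chain rule attaches a y' = dy/dx factor whenever we differentiate through y.

Set F(x, y) = (left side) − (right side), so the curve is F = 0. Differentiating each term of F:
  d/dx[x^2/64] = x/32
  d/dx[y^2/4] = y·y'/2
  d/dx[-1] = 0

Collecting, the y'-free part is the partial derivative in x and the y' coefficient is the partial derivative in y:
  ∂F/∂x = x/32
  ∂F/∂y = y/2

so d/dx[F(x, y(x))] = ∂F/∂x + (∂F/∂y)·y' = 0. Rearranging,
  dy/dx = -(∂F/∂x)/(∂F/∂y) = -(x/32)/(y/2) = -x/(16y)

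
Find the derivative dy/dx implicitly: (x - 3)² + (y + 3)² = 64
Apply d/dx to both sides, remembering that y depends on x. Each occurrence of y therefore brings in a y' = dy/dx via the chain rule.

With F(x, y) equal to the left-hand side minus the right, differentiate F term by term:
  d/dx[(x - 3)^2] = 2x - 6
  d/dx[(y + 3)^2] = 2·y'(y + 3)
  d/dx[-64] = 0
Adding these up, d/dx[F] = 0 becomes
  (2x - 6) + (2y + 6)·y' = 0,
so isolating y',
  dy/dx = -(2x - 6)/(2y + 6) = (3 - x)/(y + 3)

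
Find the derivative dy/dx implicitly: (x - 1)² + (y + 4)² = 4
Apply d/dx to both sides, remembering that y depends on x. Each occurrence of y therefore brings in a y' = dy/dx via the chain rule.

With F(x, y) equal to the left-hand side minus the right, differentiate F term by term:
  d/dx[(x - 1)^2] = 2x - 2
  d/dx[(y + 4)^2] = 2·y'(y + 4)
  d/dx[-4] = 0
Adding these up, d/dx[F] = 0 becomes
  (2x - 2) + (2y + 8)·y' = 0,
so isolating y',
  dy/dx = -(2x - 2)/(2y + 8) = (1 - x)/(y + 4)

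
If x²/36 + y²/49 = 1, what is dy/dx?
Take d/dx of both sides. Since y is implicitly a function of x, the chain rule attaches a y' = dy/dx factor whenever we differentiate through y.

Set F(x, y) = (left side) − (right side), so the curve is F = 0. Differentiating each term of F:
  d/dx[x^2/36] = x/18
  d/dx[y^2/49] = 2y·y'/49
  d/dx[-1] = 0

Collecting, the y'-free part is the partial derivative in x and the y' coefficient is the partial derivative in y:
  ∂F/∂x = x/18
  ∂F/∂y = 2y/49

so d/dx[F(x, y(x))] = ∂F/∂x + (∂F/∂y)·y' = 0. Rearranging,
  dy/dx = -(∂F/∂x)/(∂F/∂y) = -(x/18)/(2y/49) = -49x/(36y)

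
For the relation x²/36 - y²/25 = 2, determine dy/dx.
Apply d/dx to both sides, remembering that y depends on x. Each occurrence of y therefore brings in a y' = dy/dx via the chain rule.

With F(x, y) equal to the left-hand side minus the right, differentiate F term by term:
  d/dx[x^2/36] = x/18
  d/dx[-y^2/25] = -2y·y'/25
  d/dx[-2] = 0
Adding these up, d/dx[F] = 0 becomes
  (x/18) + (-2y/25)·y' = 0,
so isolating y',
  dy/dx = -(x/18)/(-2y/25) = 25x/(36y)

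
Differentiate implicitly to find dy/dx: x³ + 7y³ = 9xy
Take d/dx of both sides. Since y is implicitly a function of x, the chain rule attaches a y' = dy/dx factor whenever we differentiate through y.

Set F(x, y) = (left side) − (right side), so the curve is F = 0. Differentiating each term of F:
  d/dx[x^3] = 3x^2
  d/dx[-9xy] = -9x·y' - 9y
  d/dx[7y^3] = 21y^2·y'

Collecting, the y'-free part is the partial derivative in x and the y' coefficient is the partial derivative in y:
  ∂F/∂x = 3x^2 - 9y
  ∂F/∂y = -9x + 21y^2

so d/dx[F(x, y(x))] = ∂F/∂x + (∂F/∂y)·y' = 0. Rearranging,
  dy/dx = -(∂F/∂x)/(∂F/∂y) = -(3x^2 - 9y)/(-9x + 21y^2) = (x^2 - 3y)/(3x - 7y^2)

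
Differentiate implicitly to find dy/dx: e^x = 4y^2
Differentiate the relation implicitly: treat y = y(x) and apply the chain rule, so every y-derivative picks up a y' = dy/dx factor.

With everything moved to the left-hand side, differentiate term by term:
  d/dx[-4y^2] = -8y·y'
  d/dx[e^(x)] = e^(x)

Separating the contributions that come from x directly and those that come through y:
  without y':      e^(x)
  multiplying y':  -8y

so (e^(x)) + (-8y)·y' = 0, and therefore
  dy/dx = -(e^(x))/(-8y) = e^(x)/(8y)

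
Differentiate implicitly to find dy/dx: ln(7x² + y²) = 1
Differentiate both sides with respect to x, treating y as y(x). By the chain rule, any term containing y contributes a factor of y' = dy/dx when we differentiate it.

Move every term to one side and write the relation as F(x, y) = 0. Term by term,
  d/dx[ln(7x^2 + y^2)] = (14x + 2y·y')/(7x^2 + y^2)
  d/dx[-1] = 0

The pieces without y' make up ∂F/∂x and the coefficient of y' is ∂F/∂y:
  ∂F/∂x = 14x/(7x^2 + y^2),
  ∂F/∂y = 2y/(7x^2 + y^2).

Since d/dx[F] = ∂F/∂x + (∂F/∂y)·y' = 0, solve for y':
  (∂F/∂y)·y' = -∂F/∂x
  dy/dx = -(∂F/∂x)/(∂F/∂y) = -(14x/(7x^2 + y^2))/(2y/(7x^2 + y^2)) = -7x/y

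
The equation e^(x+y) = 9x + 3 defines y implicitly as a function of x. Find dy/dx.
Differentiate the relation implicitly: treat y = y(x) and apply the chain rule, so every y-derivative picks up a y' = dy/dx factor.

With everything moved to the left-hand side, differentiate term by term:
  d/dx[-9x] = -9
  d/dx[e^(x + y)] = (y' + 1)·e^(x + y)
  d/dx[-3] = 0

Separating the contributions that come from x directly and those that come through y:
  without y':      e^(x + y) - 9
  multiplying y':  e^(x + y)

so (e^(x + y) - 9) + (e^(x + y))·y' = 0, and therefore
  dy/dx = -(e^(x + y) - 9)/(e^(x + y)) = 9e^(-x - y) - 1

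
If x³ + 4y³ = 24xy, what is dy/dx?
Differentiate both sides with respect to x, treating y as y(x). By the chain rule, any term containing y contributes a factor of y' = dy/dx when we differentiate it.

Move every term to one side and write the relation as F(x, y) = 0. Term by term,
  d/dx[x^3] = 3x^2
  d/dx[-24xy] = -24x·y' - 24y
  d/dx[4y^3] = 12y^2·y'

The pieces without y' make up ∂F/∂x and the coefficient of y' is ∂F/∂y:
  ∂F/∂x = 3x^2 - 24y,
  ∂F/∂y = -24x + 12y^2.

Since d/dx[F] = ∂F/∂x + (∂F/∂y)·y' = 0, solve for y':
  (∂F/∂y)·y' = -∂F/∂x
  dy/dx = -(∂F/∂x)/(∂F/∂y) = -(3x^2 - 24y)/(-24x + 12y^2) = (x^2 - 8y)/(4(2x - y^2))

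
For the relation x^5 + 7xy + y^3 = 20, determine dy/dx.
Differentiate the relation implicitly: treat y = y(x) and apply the chain rule, so every y-derivative picks up a y' = dy/dx factor.

With everything moved to the left-hand side, differentiate term by term:
  d/dx[x^5] = 5x^4
  d/dx[7xy] = 7x·y' + 7y
  d/dx[y^3] = 3y^2·y'
  d/dx[-20] = 0

Separating the contributions that come from x directly and those that come through y:
  without y':      5x^4 + 7y
  multiplying y':  7x + 3y^2

so (5x^4 + 7y) + (7x + 3y^2)·y' = 0, and therefore
  dy/dx = -(5x^4 + 7y)/(7x + 3y^2) = (-5x^4 - 7y)/(7x + 3y^2)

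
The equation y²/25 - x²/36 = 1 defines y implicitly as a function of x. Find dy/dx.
Take d/dx of both sides. Since y is implicitly a function of x, the chain rule attaches a y' = dy/dx factor whenever we differentiate through y.

Set F(x, y) = (left side) − (right side), so the curve is F = 0. Differentiating each term of F:
  d/dx[-x^2/36] = -x/18
  d/dx[y^2/25] = 2y·y'/25
  d/dx[-1] = 0

Collecting, the y'-free part is the partial derivative in x and the y' coefficient is the partial derivative in y:
  ∂F/∂x = -x/18
  ∂F/∂y = 2y/25

so d/dx[F(x, y(x))] = ∂F/∂x + (∂F/∂y)·y' = 0. Rearranging,
  dy/dx = -(∂F/∂x)/(∂F/∂y) = -(-x/18)/(2y/25) = 25x/(36y)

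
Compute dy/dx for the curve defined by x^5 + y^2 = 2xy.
Take d/dx of both sides. Since y is implicitly a function of x, the chain rule attaches a y' = dy/dx factor whenever we differentiate through y.

Set F(x, y) = (left side) − (right side), so the curve is F = 0. Differentiating each term of F:
  d/dx[x^5] = 5x^4
  d/dx[-2xy] = -2x·y' - 2y
  d/dx[y^2] = 2y·y'

Collecting, the y'-free part is the partial derivative in x and the y' coefficient is the partial derivative in y:
  ∂F/∂x = 5x^4 - 2y
  ∂F/∂y = -2x + 2y

so d/dx[F(x, y(x))] = ∂F/∂x + (∂F/∂y)·y' = 0. Rearranging,
  dy/dx = -(∂F/∂x)/(∂F/∂y) = -(5x^4 - 2y)/(-2x + 2y) = (5x^4/2 - y)/(x - y)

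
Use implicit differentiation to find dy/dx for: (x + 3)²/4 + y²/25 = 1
Differentiate the relation implicitly: treat y = y(x) and apply the chain rule, so every y-derivative picks up a y' = dy/dx factor.

With everything moved to the left-hand side, differentiate term by term:
  d/dx[y^2/25] = 2y·y'/25
  d/dx[(x + 3)^2/4] = x/2 + 3/2
  d/dx[-1] = 0

Separating the contributions that come from x directly and those that come through y:
  without y':      x/2 + 3/2
  multiplying y':  2y/25

so (x/2 + 3/2) + (2y/25)·y' = 0, and therefore
  dy/dx = -(x/2 + 3/2)/(2y/25)
        = -((x + 3)/2)/(2y/25) = 25(-x - 3)/(4y)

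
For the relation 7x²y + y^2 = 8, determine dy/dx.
Apply d/dx to both sides, remembering that y depends on x. Each occurrence of y therefore brings in a y' = dy/dx via the chain rule.

With F(x, y) equal to the left-hand side minus the right, differentiate F term by term:
  d/dx[7x^2y] = 7x^2·y' + 14xy
  d/dx[y^2] = 2y·y'
  d/dx[-8] = 0
Adding these up, d/dx[F] = 0 becomes
  (14xy) + (7x^2 + 2y)·y' = 0,
so isolating y',
  dy/dx = -(14xy)/(7x^2 + 2y) = -14xy/(7x^2 + 2y)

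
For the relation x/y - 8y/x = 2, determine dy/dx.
Take d/dx of both sides. Since y is implicitly a function of x, the chain rule attaches a y' = dy/dx factor whenever we differentiate through y.

Set F(x, y) = (left side) − (right side), so the curve is F = 0. Differentiating each term of F:
  d/dx[x/y] = -x·y'/y^2 + 1/y
  d/dx[-8y/x] = -8·y'/x + 8y/x^2
  d/dx[-2] = 0

Collecting, the y'-free part is the partial derivative in x and the y' coefficient is the partial derivative in y:
  ∂F/∂x = 1/y + 8y/x^2
  ∂F/∂y = -x/y^2 - 8/x

so d/dx[F(x, y(x))] = ∂F/∂x + (∂F/∂y)·y' = 0. Rearranging,
  dy/dx = -(∂F/∂x)/(∂F/∂y) = -(1/y + 8y/x^2)/(-x/y^2 - 8/x)
        = -((x^2 + 8y^2)/(x^2y))/(-(x^2 + 8y^2)/(xy^2)) = y/x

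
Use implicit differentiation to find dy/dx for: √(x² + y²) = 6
Differentiate the relation implicitly: treat y = y(x) and apply the chain rule, so every y-derivative picks up a y' = dy/dx factor.

With everything moved to the left-hand side, differentiate term by term:
  d/dx[√(x^2 + y^2)] = (x + y·y')/√(x^2 + y^2)
  d/dx[-6] = 0

Separating the contributions that come from x directly and those that come through y:
  without y':      x/√(x^2 + y^2)
  multiplying y':  y/√(x^2 + y^2)

so (x/√(x^2 + y^2)) + (y/√(x^2 + y^2))·y' = 0, and therefore
  dy/dx = -(x/√(x^2 + y^2))/(y/√(x^2 + y^2)) = -x/y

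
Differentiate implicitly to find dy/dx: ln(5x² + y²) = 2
Differentiate the relation implicitly: treat y = y(x) and apply the chain rule, so every y-derivative picks up a y' = dy/dx factor.

With everything moved to the left-hand side, differentiate term by term:
  d/dx[ln(5x^2 + y^2)] = (10x + 2y·y')/(5x^2 + y^2)
  d/dx[-2] = 0

Separating the contributions that come from x directly and those that come through y:
  without y':      10x/(5x^2 + y^2)
  multiplying y':  2y/(5x^2 + y^2)

so (10x/(5x^2 + y^2)) + (2y/(5x^2 + y^2))·y' = 0, and therefore
  dy/dx = -(10x/(5x^2 + y^2))/(2y/(5x^2 + y^2)) = -5x/y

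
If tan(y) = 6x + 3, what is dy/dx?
Apply d/dx to both sides, remembering that y depends on x. Each occurrence of y therefore brings in a y' = dy/dx via the chain rule.

With F(x, y) equal to the left-hand side minus the right, differentiate F term by term:
  d/dx[-6x] = -6
  d/dx[tan(y)] = y'(tan(y)^2 + 1)
  d/dx[-3] = 0
Adding these up, d/dx[F] = 0 becomes
  (-6) + (tan(y)^2 + 1)·y' = 0,
so isolating y',
  dy/dx = -(-6)/(tan(y)^2 + 1) = 6cos(y)^2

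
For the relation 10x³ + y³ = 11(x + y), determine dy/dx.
Apply d/dx to both sides, remembering that y depends on x. Each occurrence of y therefore brings in a y' = dy/dx via the chain rule.

With F(x, y) equal to the left-hand side minus the right, differentiate F term by term:
  d/dx[10x^3] = 30x^2
  d/dx[-11x] = -11
  d/dx[y^3] = 3y^2·y'
  d/dx[-11y] = -11·y'
Adding these up, d/dx[F] = 0 becomes
  (30x^2 - 11) + (3y^2 - 11)·y' = 0,
so isolating y',
  dy/dx = -(30x^2 - 11)/(3y^2 - 11) = (11 - 30x^2)/(3y^2 - 11)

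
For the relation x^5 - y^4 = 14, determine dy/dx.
Take d/dx of both sides. Since y is implicitly a function of x, the chain rule attaches a y' = dy/dx factor whenever we differentiate through y.

Set F(x, y) = (left side) − (right side), so the curve is F = 0. Differentiating each term of F:
  d/dx[x^5] = 5x^4
  d/dx[-y^4] = -4y^3·y'
  d/dx[-14] = 0

Collecting, the y'-free part is the partial derivative in x and the y' coefficient is the partial derivative in y:
  ∂F/∂x = 5x^4
  ∂F/∂y = -4y^3

so d/dx[F(x, y(x))] = ∂F/∂x + (∂F/∂y)·y' = 0. Rearranging,
  dy/dx = -(∂F/∂x)/(∂F/∂y) = -(5x^4)/(-4y^3) = 5x^4/(4y^3)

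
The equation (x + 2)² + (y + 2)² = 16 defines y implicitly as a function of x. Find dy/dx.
Differentiate the relation implicitly: treat y = y(x) and apply the chain rule, so every y-derivative picks up a y' = dy/dx factor.

With everything moved to the left-hand side, differentiate term by term:
  d/dx[(x + 2)^2] = 2x + 4
  d/dx[(y + 2)^2] = 2·y'(y + 2)
  d/dx[-16] = 0

Separating the contributions that come from x directly and those that come through y:
  without y':      2x + 4
  multiplying y':  2y + 4

so (2x + 4) + (2y + 4)·y' = 0, and therefore
  dy/dx = -(2x + 4)/(2y + 4) = (-x - 2)/(y + 2)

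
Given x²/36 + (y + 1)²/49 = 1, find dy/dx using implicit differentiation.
Differentiate the relation implicitly: treat y = y(x) and apply the chain rule, so every y-derivative picks up a y' = dy/dx factor.

With everything moved to the left-hand side, differentiate term by term:
  d/dx[x^2/36] = x/18
  d/dx[(y + 1)^2/49] = 2·y'(y + 1)/49
  d/dx[-1] = 0

Separating the contributions that come from x directly and those that come through y:
  without y':      x/18
  multiplying y':  2y/49 + 2/49

so (x/18) + (2y/49 + 2/49)·y' = 0, and therefore
  dy/dx = -(x/18)/(2y/49 + 2/49)
        = -(x/18)/(2(y + 1)/49) = -49x/(36y + 36)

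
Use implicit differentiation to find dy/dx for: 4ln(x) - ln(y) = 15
Differentiate both sides with respect to x, treating y as y(x). By the chain rule, any term containing y contributes a factor of y' = dy/dx when we differentiate it.

Move every term to one side and write the relation as F(x, y) = 0. Term by term,
  d/dx[4ln(x)] = 4/x
  d/dx[-ln(y)] = -y'/y
  d/dx[-15] = 0

The pieces without y' make up ∂F/∂x and the coefficient of y' is ∂F/∂y:
  ∂F/∂x = 4/x,
  ∂F/∂y = -1/y.

Since d/dx[F] = ∂F/∂x + (∂F/∂y)·y' = 0, solve for y':
  (∂F/∂y)·y' = -∂F/∂x
  dy/dx = -(∂F/∂x)/(∂F/∂y) = -(4/x)/(-1/y) = 4y/x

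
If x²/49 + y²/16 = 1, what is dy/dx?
Take d/dx of both sides. Since y is implicitly a function of x, the chain rule attaches a y' = dy/dx factor whenever we differentiate through y.

Set F(x, y) = (left side) − (right side), so the curve is F = 0. Differentiating each term of F:
  d/dx[x^2/49] = 2x/49
  d/dx[y^2/16] = y·y'/8
  d/dx[-1] = 0

Collecting, the y'-free part is the partial derivative in x and the y' coefficient is the partial derivative in y:
  ∂F/∂x = 2x/49
  ∂F/∂y = y/8

so d/dx[F(x, y(x))] = ∂F/∂x + (∂F/∂y)·y' = 0. Rearranging,
  dy/dx = -(∂F/∂x)/(∂F/∂y) = -(2x/49)/(y/8) = -16x/(49y)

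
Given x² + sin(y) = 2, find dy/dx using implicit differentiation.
Differentiate both sides with respect to x, treating y as y(x). By the chain rule, any term containing y contributes a factor of y' = dy/dx when we differentiate it.

Move every term to one side and write the relation as F(x, y) = 0. Term by term,
  d/dx[x^2] = 2x
  d/dx[sin(y)] = y'·cos(y)
  d/dx[-2] = 0

The pieces without y' make up ∂F/∂x and the coefficient of y' is ∂F/∂y:
  ∂F/∂x = 2x,
  ∂F/∂y = cos(y).

Since d/dx[F] = ∂F/∂x + (∂F/∂y)·y' = 0, solve for y':
  (∂F/∂y)·y' = -∂F/∂x
  dy/dx = -(∂F/∂x)/(∂F/∂y) = -(2x)/(cos(y)) = -2x/cos(y)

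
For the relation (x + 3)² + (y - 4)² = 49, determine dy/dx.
Take d/dx of both sides. Since y is implicitly a function of x, the chain rule attaches a y' = dy/dx factor whenever we differentiate through y.

Set F(x, y) = (left side) − (right side), so the curve is F = 0. Differentiating each term of F:
  d/dx[(x + 3)^2] = 2x + 6
  d/dx[(y - 4)^2] = 2·y'(y - 4)
  d/dx[-49] = 0

Collecting, the y'-free part is the partial derivative in x and the y' coefficient is the partial derivative in y:
  ∂F/∂x = 2x + 6
  ∂F/∂y = 2y - 8

so d/dx[F(x, y(x))] = ∂F/∂x + (∂F/∂y)·y' = 0. Rearranging,
  dy/dx = -(∂F/∂x)/(∂F/∂y) = -(2x + 6)/(2y - 8) = (-x - 3)/(y - 4)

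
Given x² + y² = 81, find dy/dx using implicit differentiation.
Differentiate the relation implicitly: treat y = y(x) and apply the chain rule, so every y-derivative picks up a y' = dy/dx factor.

With everything moved to the left-hand side, differentiate term by term:
  d/dx[x^2] = 2x
  d/dx[y^2] = 2y·y'
  d/dx[-81] = 0

Separating the contributions that come from x directly and those that come through y:
  without y':      2x
  multiplying y':  2y

so (2x) + (2y)·y' = 0, and therefore
  dy/dx = -(2x)/(2y) = -x/y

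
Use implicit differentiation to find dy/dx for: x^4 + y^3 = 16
Take d/dx of both sides. Since y is implicitly a function of x, the chain rule attaches a y' = dy/dx factor whenever we differentiate through y.

Set F(x, y) = (left side) − (right side), so the curve is F = 0. Differentiating each term of F:
  d/dx[x^4] = 4x^3
  d/dx[y^3] = 3y^2·y'
  d/dx[-16] = 0

Collecting, the y'-free part is the partial derivative in x and the y' coefficient is the partial derivative in y:
  ∂F/∂x = 4x^3
  ∂F/∂y = 3y^2

so d/dx[F(x, y(x))] = ∂F/∂x + (∂F/∂y)·y' = 0. Rearranging,
  dy/dx = -(∂F/∂x)/(∂F/∂y) = -(4x^3)/(3y^2) = -4x^3/(3y^2)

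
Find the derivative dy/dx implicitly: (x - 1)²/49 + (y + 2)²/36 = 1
Apply d/dx to both sides, remembering that y depends on x. Each occurrence of y therefore brings in a y' = dy/dx via the chain rule.

With F(x, y) equal to the left-hand side minus the right, differentiate F term by term:
  d/dx[(x - 1)^2/49] = 2x/49 - 2/49
  d/dx[(y + 2)^2/36] = y'(y + 2)/18
  d/dx[-1] = 0
Adding these up, d/dx[F] = 0 becomes
  (2x/49 - 2/49) + (y/18 + 1/9)·y' = 0,
so isolating y',
  dy/dx = -(2x/49 - 2/49)/(y/18 + 1/9)
        = -(2(x - 1)/49)/((y + 2)/18) = 36(1 - x)/(49(y + 2))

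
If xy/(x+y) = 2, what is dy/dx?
Take d/dx of both sides. Since y is implicitly a function of x, the chain rule attaches a y' = dy/dx factor whenever we differentiate through y.

Set F(x, y) = (left side) − (right side), so the curve is F = 0. Differentiating each term of F:
  d/dx[xy/(x + y)] = xy(-y' - 1)/(x + y)^2 + x·y'/(x + y) + y/(x + y)
  d/dx[-2] = 0

Collecting, the y'-free part is the partial derivative in x and the y' coefficient is the partial derivative in y:
  ∂F/∂x = -xy/(x + y)^2 + y/(x + y)
  ∂F/∂y = -xy/(x + y)^2 + x/(x + y)

so d/dx[F(x, y(x))] = ∂F/∂x + (∂F/∂y)·y' = 0. Rearranging,
  dy/dx = -(∂F/∂x)/(∂F/∂y) = -(-xy/(x + y)^2 + y/(x + y))/(-xy/(x + y)^2 + x/(x + y))
        = -(y^2/(x + y)^2)/(x^2/(x + y)^2) = -y^2/x^2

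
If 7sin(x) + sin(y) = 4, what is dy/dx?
Differentiate both sides with respect to x, treating y as y(x). By the chain rule, any term containing y contributes a factor of y' = dy/dx when we differentiate it.

Move every term to one side and write the relation as F(x, y) = 0. Term by term,
  d/dx[7sin(x)] = 7cos(x)
  d/dx[sin(y)] = y'·cos(y)
  d/dx[-4] = 0

The pieces without y' make up ∂F/∂x and the coefficient of y' is ∂F/∂y:
  ∂F/∂x = 7cos(x),
  ∂F/∂y = cos(y).

Since d/dx[F] = ∂F/∂x + (∂F/∂y)·y' = 0, solve for y':
  (∂F/∂y)·y' = -∂F/∂x
  dy/dx = -(∂F/∂x)/(∂F/∂y) = -(7cos(x))/(cos(y)) = -7cos(x)/cos(y)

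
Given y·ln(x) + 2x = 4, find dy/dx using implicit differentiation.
Take d/dx of both sides. Since y is implicitly a function of x, the chain rule attaches a y' = dy/dx factor whenever we differentiate through y.

Set F(x, y) = (left side) − (right side), so the curve is F = 0. Differentiating each term of F:
  d/dx[2x] = 2
  d/dx[y·ln(x)] = y'·ln(x) + y/x
  d/dx[-4] = 0

Collecting, the y'-free part is the partial derivative in x and the y' coefficient is the partial derivative in y:
  ∂F/∂x = 2 + y/x
  ∂F/∂y = ln(x)

so d/dx[F(x, y(x))] = ∂F/∂x + (∂F/∂y)·y' = 0. Rearranging,
  dy/dx = -(∂F/∂x)/(∂F/∂y) = -(2 + y/x)/(ln(x))
        = -((2x + y)/x)/(ln(x)) = (-2x - y)/(x·ln(x))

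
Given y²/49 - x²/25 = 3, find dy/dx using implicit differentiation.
Differentiate the relation implicitly: treat y = y(x) and apply the chain rule, so every y-derivative picks up a y' = dy/dx factor.

With everything moved to the left-hand side, differentiate term by term:
  d/dx[-x^2/25] = -2x/25
  d/dx[y^2/49] = 2y·y'/49
  d/dx[-3] = 0

Separating the contributions that come from x directly and those that come through y:
  without y':      -2x/25
  multiplying y':  2y/49

so (-2x/25) + (2y/49)·y' = 0, and therefore
  dy/dx = -(-2x/25)/(2y/49) = 49x/(25y)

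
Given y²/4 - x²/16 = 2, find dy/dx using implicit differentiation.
Differentiate both sides with respect to x, treating y as y(x). By the chain rule, any term containing y contributes a factor of y' = dy/dx when we differentiate it.

Move every term to one side and write the relation as F(x, y) = 0. Term by term,
  d/dx[-x^2/16] = -x/8
  d/dx[y^2/4] = y·y'/2
  d/dx[-2] = 0

The pieces without y' make up ∂F/∂x and the coefficient of y' is ∂F/∂y:
  ∂F/∂x = -x/8,
  ∂F/∂y = y/2.

Since d/dx[F] = ∂F/∂x + (∂F/∂y)·y' = 0, solve for y':
  (∂F/∂y)·y' = -∂F/∂x
  dy/dx = -(∂F/∂x)/(∂F/∂y) = -(-x/8)/(y/2) = x/(4y)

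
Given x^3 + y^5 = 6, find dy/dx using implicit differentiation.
Differentiate the relation implicitly: treat y = y(x) and apply the chain rule, so every y-derivative picks up a y' = dy/dx factor.

With everything moved to the left-hand side, differentiate term by term:
  d/dx[x^3] = 3x^2
  d/dx[y^5] = 5y^4·y'
  d/dx[-6] = 0

Separating the contributions that come from x directly and those that come through y:
  without y':      3x^2
  multiplying y':  5y^4

so (3x^2) + (5y^4)·y' = 0, and therefore
  dy/dx = -(3x^2)/(5y^4) = -3x^2/(5y^4)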